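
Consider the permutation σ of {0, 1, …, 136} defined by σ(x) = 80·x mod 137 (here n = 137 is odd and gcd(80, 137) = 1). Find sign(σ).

Start at x=7: 7 → 12 → 1 → 80 → 98 → 31 → 14 → … (one orbit).
2 cycles of lengths [136, 1].
With 2 cycles on 137 points, sign = (−1)^{137−2} = -1.
(80|137)_J = -1 (Zolotarev's lemma cross-check).

-1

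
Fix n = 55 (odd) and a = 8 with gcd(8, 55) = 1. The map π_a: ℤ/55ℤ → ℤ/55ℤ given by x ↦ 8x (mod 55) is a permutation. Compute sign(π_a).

Orbit of 9 under x↦8x: [9, 17, 26, 43, 14, 2, 16]… (length divides ord_55(8)).
Decompose π into cycles: lengths [20, 20, 10, 4, 1] (5 cycles, including the fixed point 0).
sign(π) = (−1)^{n − #cycles} = (−1)^{55−5} = (−1)^50 = +1.
(8|55)_J = +1 (Zolotarev's lemma cross-check).

+1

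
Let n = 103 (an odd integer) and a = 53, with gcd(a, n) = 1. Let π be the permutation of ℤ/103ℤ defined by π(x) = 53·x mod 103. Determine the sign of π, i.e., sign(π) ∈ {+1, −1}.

-1

Start at x=94: 94 → 38 → 57 → 34 → 51 → 25 → 89 → … (one orbit).
π_53 has 2 disjoint cycles with lengths [102, 1] on {0,…,102}.
2 cycles on 103: each ℓ→(−1)^(ℓ−1), product (−1)^101 = -1.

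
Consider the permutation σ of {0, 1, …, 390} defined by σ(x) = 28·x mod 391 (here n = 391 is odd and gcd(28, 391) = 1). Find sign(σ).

+1

Start at x=123: 123 → 316 → 246 → 241 → 101 → 91 → 202 → … (one orbit).
5 cycles of lengths [176, 176, 22, 16, 1].
n − c = 391 − 5 = 386; sign = (−1)^386 = +1.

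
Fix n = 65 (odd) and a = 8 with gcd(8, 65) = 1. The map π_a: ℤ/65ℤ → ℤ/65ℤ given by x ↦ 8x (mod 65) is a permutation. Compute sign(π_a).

+1

Orbit of 57 under x↦8x: [57, 1, 8, 64]… (length divides ord_65(8)).
Cycle lengths of π_8 on ℤ/65ℤ: [4, 4, 4, 4, 4, 4, 4, 4, 4, 4, 4, 4, 4, 4, 4, 4, 1]; 17 cycles in total.
65 − 17 = 48 transpositions; sign(π) = (−1)^48 = +1.
The Jacobi symbol (8|65) = +1 (Zolotarev) agrees.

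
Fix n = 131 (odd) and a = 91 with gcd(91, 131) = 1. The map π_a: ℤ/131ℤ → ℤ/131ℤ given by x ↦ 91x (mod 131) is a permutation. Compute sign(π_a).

Start at x=100: 100 → 61 → 49 → 5 → 62 → 9 → 33 → … (one orbit).
The orbit structure of x ↦ 91x mod 131: 3 orbits of sizes [65, 65, 1].
Σ(ℓ_i−1) = 131−3 = 128; sign = (−1)^128 = +1.

+1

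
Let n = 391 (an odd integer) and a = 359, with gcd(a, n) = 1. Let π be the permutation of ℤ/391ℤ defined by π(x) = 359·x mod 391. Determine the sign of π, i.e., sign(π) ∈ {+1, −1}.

Orbit of 359 under x↦359x: [359, 242, 76, 305, 15, 302, 111]… (length divides ord_391(359)).
π_359 has 8 disjoint cycles with lengths [88, 88, 88, 88, 22, 8, 8, 1] on {0,…,390}.
Σ(ℓ_i−1) = 391−8 = 383; sign = (−1)^383 = -1.
Check: (359/391) = -1 by Zolotarev.

-1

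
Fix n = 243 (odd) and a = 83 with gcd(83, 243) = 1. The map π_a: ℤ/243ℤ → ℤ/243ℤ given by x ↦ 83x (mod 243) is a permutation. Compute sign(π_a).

-1

Trace 193: π^k(193) = [193, 224, 124, 86, 91, 20, 202] for k=0..6.
Decompose π into cycles: lengths [162, 54, 18, 6, 2, 1] (6 cycles, including the fixed point 0).
243 − 6 = 237 transpositions; sign(π) = (−1)^237 = -1.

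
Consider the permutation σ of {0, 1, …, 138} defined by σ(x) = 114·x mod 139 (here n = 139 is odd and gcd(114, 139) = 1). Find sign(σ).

Trace 10: π^k(10) = [10, 28, 134, 125, 72, 7, 103] for k=0..6.
Cycle lengths of π_114 on ℤ/139ℤ: [138, 1]; 2 cycles in total.
n − c = 139 − 2 = 137; sign = (−1)^137 = -1.
Zolotarev: (114|139) = -1, matching the cycle-count sign.

-1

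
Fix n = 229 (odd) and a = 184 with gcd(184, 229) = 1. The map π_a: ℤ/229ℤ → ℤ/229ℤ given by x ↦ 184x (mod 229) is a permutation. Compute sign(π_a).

Orbit of 132 under x↦184x: [132, 14, 57, 183, 9, 53, 134]… (length divides ord_229(184)).
Cycle lengths of π_184 on ℤ/229ℤ: [57, 57, 57, 57, 1]; 5 cycles in total.
n − c = 229 − 5 = 224; sign = (−1)^224 = +1.
Check: (184/229) = +1 by Zolotarev.

+1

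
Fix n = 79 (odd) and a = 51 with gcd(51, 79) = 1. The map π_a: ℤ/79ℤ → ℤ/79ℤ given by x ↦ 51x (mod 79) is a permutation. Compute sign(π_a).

Orbit of 1 under x↦51x: [1, 51, 73, 10, 36, 19, 21]… (length divides ord_79(51)).
3 cycles of lengths [39, 39, 1].
n − c = 79 − 3 = 76; sign = (−1)^76 = +1.
Via Zolotarev, sign(π_{51}) = (51|79) = +1.

+1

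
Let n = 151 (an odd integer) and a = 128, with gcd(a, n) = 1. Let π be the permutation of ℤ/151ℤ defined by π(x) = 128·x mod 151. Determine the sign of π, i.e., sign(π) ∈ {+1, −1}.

Trace 128: π^k(128) = [128, 76, 64, 38, 32, 19, 16] for k=0..6.
Cycle type of π: 15×10 + 1; total 11 cycles.
sign(π) = (−1)^{n − #cycles} = (−1)^{151−11} = (−1)^140 = +1.
(128|151)_J = +1 (Zolotarev's lemma cross-check).

+1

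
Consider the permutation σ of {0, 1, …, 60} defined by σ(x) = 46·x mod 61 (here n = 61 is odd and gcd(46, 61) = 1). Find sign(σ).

+1

Start at x=3: 3 → 16 → 4 → 1 → 46 → 42 → 41 → … (one orbit).
π_46 has 3 disjoint cycles with lengths [30, 30, 1] on {0,…,60}.
Σ(ℓ_i−1) = 61−3 = 58; sign = (−1)^58 = +1.
(46|61)_J = +1 (Zolotarev's lemma cross-check).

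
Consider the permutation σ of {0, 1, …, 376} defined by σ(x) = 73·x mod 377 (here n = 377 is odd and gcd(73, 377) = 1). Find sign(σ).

Trace 170: π^k(170) = [170, 346, 376, 304, 326, 47, 38] for k=0..6.
17 cycles of lengths [28, 28, 28, 28, 28, 28, 28, 28, 28, 28, 28, 28, 28, 4, 4, 4, 1].
377 − 17 = 360 transpositions; sign(π) = (−1)^360 = +1.
(73|377)_J = +1 (Zolotarev's lemma cross-check).

+1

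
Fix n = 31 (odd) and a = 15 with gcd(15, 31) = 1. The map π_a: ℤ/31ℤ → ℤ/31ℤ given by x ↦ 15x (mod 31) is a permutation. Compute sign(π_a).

-1

Trace 27: π^k(27) = [27, 2, 30, 16, 23, 4, 29] for k=0..6.
4 cycles of lengths [10, 10, 10, 1].
n − c = 31 − 4 = 27; sign = (−1)^27 = -1.
Zolotarev: (15|31) = -1, matching the cycle-count sign.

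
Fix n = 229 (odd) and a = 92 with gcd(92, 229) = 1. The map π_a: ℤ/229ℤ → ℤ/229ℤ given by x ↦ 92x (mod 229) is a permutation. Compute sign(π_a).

Trace 209: π^k(209) = [209, 221, 180, 72, 212, 39, 153] for k=0..6.
2 cycles of lengths [228, 1].
229 − 2 = 227 transpositions; sign(π) = (−1)^227 = -1.

-1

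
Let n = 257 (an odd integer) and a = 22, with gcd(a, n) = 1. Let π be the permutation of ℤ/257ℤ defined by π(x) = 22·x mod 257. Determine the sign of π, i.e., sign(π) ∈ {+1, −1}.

+1

Orbit of 234 under x↦22x: [234, 8, 176, 17, 117, 4, 88]… (length divides ord_257(22)).
π_22 has 5 disjoint cycles with lengths [64, 64, 64, 64, 1] on {0,…,256}.
5 cycles on 257: each ℓ→(−1)^(ℓ−1), product (−1)^252 = +1.
Check: (22/257) = +1 by Zolotarev.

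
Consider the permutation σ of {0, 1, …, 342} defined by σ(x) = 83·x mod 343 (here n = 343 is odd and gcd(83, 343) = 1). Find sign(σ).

Trace 127: π^k(127) = [127, 251, 253, 76, 134, 146, 113] for k=0..6.
The orbit structure of x ↦ 83x mod 343: 10 orbits of sizes [98, 98, 98, 14, 14, 14, 2, 2, 2, 1].
With 10 cycles on 343 points, sign = (−1)^{343−10} = -1.

-1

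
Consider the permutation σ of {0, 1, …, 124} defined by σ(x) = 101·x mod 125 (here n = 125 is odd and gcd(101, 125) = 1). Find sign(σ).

Orbit of 26 under x↦101x: [26, 1, 101, 76, 51]… (length divides ord_125(101)).
Cycle type of π: 5×20 + 1×25; total 45 cycles.
n − c = 125 − 45 = 80; sign = (−1)^80 = +1.
The Jacobi symbol (101|125) = +1 (Zolotarev) agrees.

+1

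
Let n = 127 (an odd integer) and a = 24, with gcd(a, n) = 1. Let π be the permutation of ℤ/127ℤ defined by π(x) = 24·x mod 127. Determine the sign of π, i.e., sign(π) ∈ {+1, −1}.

-1

Orbit of 20 under x↦24x: [20, 99, 90, 1, 24, 68, 108]… (length divides ord_127(24)).
Cycle type of π: 18×7 + 1; total 8 cycles.
8 cycles on 127: each ℓ→(−1)^(ℓ−1), product (−1)^119 = -1.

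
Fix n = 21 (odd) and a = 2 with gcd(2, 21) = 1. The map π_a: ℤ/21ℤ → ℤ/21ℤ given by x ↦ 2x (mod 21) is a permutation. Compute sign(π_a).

Trace 1: π^k(1) = [1, 2, 4, 8, 16, 11] for k=0..5.
Cycle type of π: 6×2 + 3×2 + 2 + 1; total 6 cycles.
sign(π) = (−1)^{n − #cycles} = (−1)^{21−6} = (−1)^15 = -1.
Via Zolotarev, sign(π_{2}) = (2|21) = -1.

-1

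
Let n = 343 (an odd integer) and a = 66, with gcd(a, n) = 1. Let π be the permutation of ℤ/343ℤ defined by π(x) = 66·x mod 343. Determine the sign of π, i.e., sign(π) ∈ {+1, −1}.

-1

Trace 275: π^k(275) = [275, 314, 144, 243, 260, 10, 317] for k=0..6.
Cycle type of π: 294 + 42 + 6 + 1; total 4 cycles.
343 − 4 = 339 transpositions; sign(π) = (−1)^339 = -1.
Via Zolotarev, sign(π_{66}) = (66|343) = -1.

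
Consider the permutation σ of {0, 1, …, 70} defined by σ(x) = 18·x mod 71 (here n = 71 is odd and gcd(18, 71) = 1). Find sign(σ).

Trace 16: π^k(16) = [16, 4, 1, 18, 40, 10, 38] for k=0..6.
3 cycles of lengths [35, 35, 1].
Σ(ℓ_i−1) = 71−3 = 68; sign = (−1)^68 = +1.

+1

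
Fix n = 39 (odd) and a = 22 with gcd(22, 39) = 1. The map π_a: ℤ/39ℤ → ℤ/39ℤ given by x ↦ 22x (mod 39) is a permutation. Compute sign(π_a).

Trace 22: π^k(22) = [22, 16, 1] for k=0..2.
Cycle lengths of π_22 on ℤ/39ℤ: [3, 3, 3, 3, 3, 3, 3, 3, 3, 3, 3, 3, 1, 1, 1]; 15 cycles in total.
With 15 cycles on 39 points, sign = (−1)^{39−15} = +1.
(22|39)_J = +1 (Zolotarev's lemma cross-check).

+1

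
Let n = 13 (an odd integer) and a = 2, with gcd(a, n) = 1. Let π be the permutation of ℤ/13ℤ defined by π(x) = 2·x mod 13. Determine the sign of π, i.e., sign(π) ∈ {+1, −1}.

Orbit of 5 under x↦2x: [5, 10, 7, 1, 2, 4, 8]… (length divides ord_13(2)).
Cycle type of π: 12 + 1; total 2 cycles.
Σ(ℓ_i−1) = 13−2 = 11; sign = (−1)^11 = -1.
Check: (2/13) = -1 by Zolotarev.

-1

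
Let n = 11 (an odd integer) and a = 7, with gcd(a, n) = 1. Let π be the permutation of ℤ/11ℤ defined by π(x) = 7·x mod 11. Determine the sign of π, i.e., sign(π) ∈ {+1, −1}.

-1

Trace 8: π^k(8) = [8, 1, 7, 5, 2, 3, 10] for k=0..6.
π_7 has 2 disjoint cycles with lengths [10, 1] on {0,…,10}.
2 cycles on 11: each ℓ→(−1)^(ℓ−1), product (−1)^9 = -1.
Via Zolotarev, sign(π_{7}) = (7|11) = -1.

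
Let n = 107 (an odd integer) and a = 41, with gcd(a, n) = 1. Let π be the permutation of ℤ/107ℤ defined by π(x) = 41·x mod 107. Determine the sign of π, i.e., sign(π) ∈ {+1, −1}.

+1

Start at x=1: 1 → 41 → 76 → 13 → 105 → 25 → 62 → … (one orbit).
3 cycles of lengths [53, 53, 1].
With 3 cycles on 107 points, sign = (−1)^{107−3} = +1.
Via Zolotarev, sign(π_{41}) = (41|107) = +1.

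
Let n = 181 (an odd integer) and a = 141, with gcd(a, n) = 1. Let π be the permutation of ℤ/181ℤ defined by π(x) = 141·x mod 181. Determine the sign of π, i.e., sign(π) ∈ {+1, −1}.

-1

Orbit of 180 under x↦141x: [180, 40, 29, 107, 64, 155, 135]… (length divides ord_181(141)).
Cycle lengths of π_141 on ℤ/181ℤ: [60, 60, 60, 1]; 4 cycles in total.
With 4 cycles on 181 points, sign = (−1)^{181−4} = -1.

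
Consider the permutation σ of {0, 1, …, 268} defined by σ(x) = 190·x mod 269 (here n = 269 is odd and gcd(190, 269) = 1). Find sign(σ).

Orbit of 37 under x↦190x: [37, 36, 115, 61, 23, 66, 166]… (length divides ord_269(190)).
π_190 has 5 disjoint cycles with lengths [67, 67, 67, 67, 1] on {0,…,268}.
5 cycles on 269: each ℓ→(−1)^(ℓ−1), product (−1)^264 = +1.

+1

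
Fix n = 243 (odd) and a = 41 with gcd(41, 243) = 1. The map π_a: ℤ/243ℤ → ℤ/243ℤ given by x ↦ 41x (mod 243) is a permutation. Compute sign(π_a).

Start at x=37: 37 → 59 → 232 → 35 → 220 → 29 → 217 → … (one orbit).
Cycle lengths of π_41 on ℤ/243ℤ: [162, 54, 18, 6, 2, 1]; 6 cycles in total.
Σ(ℓ_i−1) = 243−6 = 237; sign = (−1)^237 = -1.

-1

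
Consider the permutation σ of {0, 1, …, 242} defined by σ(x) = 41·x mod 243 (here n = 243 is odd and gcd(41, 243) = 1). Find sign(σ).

Start at x=113: 113 → 16 → 170 → 166 → 2 → 82 → 203 → … (one orbit).
π_41 has 6 disjoint cycles with lengths [162, 54, 18, 6, 2, 1] on {0,…,242}.
sign(π) = (−1)^{n − #cycles} = (−1)^{243−6} = (−1)^237 = -1.
(41|243)_J = -1 (Zolotarev's lemma cross-check).

-1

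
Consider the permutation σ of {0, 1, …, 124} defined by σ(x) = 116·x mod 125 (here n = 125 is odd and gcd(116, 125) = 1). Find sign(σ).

+1

Trace 66: π^k(66) = [66, 31, 96, 11, 26, 16, 106] for k=0..6.
Decompose π into cycles: lengths [25, 25, 25, 25, 5, 5, 5, 5, 1, 1, 1, 1, 1] (13 cycles, including the fixed point 0).
With 13 cycles on 125 points, sign = (−1)^{125−13} = +1.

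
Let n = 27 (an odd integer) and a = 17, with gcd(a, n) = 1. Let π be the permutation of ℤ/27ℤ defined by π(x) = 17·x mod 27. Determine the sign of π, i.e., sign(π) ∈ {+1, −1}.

-1

Start at x=1: 1 → 17 → 19 → 26 → 10 → 8 → 1 (one orbit).
The orbit structure of x ↦ 17x mod 27: 8 orbits of sizes [6, 6, 6, 2, 2, 2, 2, 1].
sign(π) = (−1)^{n − #cycles} = (−1)^{27−8} = (−1)^19 = -1.
Check: (17/27) = -1 by Zolotarev.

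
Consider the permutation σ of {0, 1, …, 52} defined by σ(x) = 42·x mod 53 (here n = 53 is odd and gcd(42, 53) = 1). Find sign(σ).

+1

Trace 16: π^k(16) = [16, 36, 28, 10, 49, 44, 46] for k=0..6.
π_42 has 5 disjoint cycles with lengths [13, 13, 13, 13, 1] on {0,…,52}.
sign(π) = (−1)^{n − #cycles} = (−1)^{53−5} = (−1)^48 = +1.
Check: (42/53) = +1 by Zolotarev.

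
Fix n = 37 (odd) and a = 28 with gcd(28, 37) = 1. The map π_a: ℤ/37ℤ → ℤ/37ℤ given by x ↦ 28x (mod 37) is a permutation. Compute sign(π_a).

+1

Trace 4: π^k(4) = [4, 1, 28, 7, 11, 12, 3] for k=0..6.
3 cycles of lengths [18, 18, 1].
sign(π) = (−1)^{n − #cycles} = (−1)^{37−3} = (−1)^34 = +1.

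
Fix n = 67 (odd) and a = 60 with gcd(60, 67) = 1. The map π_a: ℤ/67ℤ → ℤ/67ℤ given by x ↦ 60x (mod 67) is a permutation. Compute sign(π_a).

+1

Trace 33: π^k(33) = [33, 37, 9, 4, 39, 62, 35] for k=0..6.
π_60 has 3 disjoint cycles with lengths [33, 33, 1] on {0,…,66}.
Σ(ℓ_i−1) = 67−3 = 64; sign = (−1)^64 = +1.
Check: (60/67) = +1 by Zolotarev.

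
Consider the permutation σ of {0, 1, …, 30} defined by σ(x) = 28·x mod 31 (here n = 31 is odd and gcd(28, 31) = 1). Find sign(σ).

+1

Trace 25: π^k(25) = [25, 18, 8, 7, 10, 1, 28] for k=0..6.
The orbit structure of x ↦ 28x mod 31: 3 orbits of sizes [15, 15, 1].
Σ(ℓ_i−1) = 31−3 = 28; sign = (−1)^28 = +1.
Zolotarev: (28|31) = +1, matching the cycle-count sign.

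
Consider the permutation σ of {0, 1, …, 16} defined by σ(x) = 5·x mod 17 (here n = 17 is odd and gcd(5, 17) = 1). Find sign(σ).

Trace 16: π^k(16) = [16, 12, 9, 11, 4, 3, 15] for k=0..6.
The orbit structure of x ↦ 5x mod 17: 2 orbits of sizes [16, 1].
2 cycles on 17: each ℓ→(−1)^(ℓ−1), product (−1)^15 = -1.

-1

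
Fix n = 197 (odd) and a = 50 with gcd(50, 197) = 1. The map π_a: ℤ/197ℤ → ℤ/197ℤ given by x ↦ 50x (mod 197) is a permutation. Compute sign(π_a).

Orbit of 57 under x↦50x: [57, 92, 69, 101, 125, 143, 58]… (length divides ord_197(50)).
Cycle type of π: 196 + 1; total 2 cycles.
With 2 cycles on 197 points, sign = (−1)^{197−2} = -1.
Check: (50/197) = -1 by Zolotarev.

-1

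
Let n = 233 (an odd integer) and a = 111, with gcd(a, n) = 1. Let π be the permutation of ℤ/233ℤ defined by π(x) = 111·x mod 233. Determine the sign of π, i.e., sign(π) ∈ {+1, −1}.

-1

Trace 114: π^k(114) = [114, 72, 70, 81, 137, 62, 125] for k=0..6.
π_111 has 2 disjoint cycles with lengths [232, 1] on {0,…,232}.
2 cycles on 233: each ℓ→(−1)^(ℓ−1), product (−1)^231 = -1.
The Jacobi symbol (111|233) = -1 (Zolotarev) agrees.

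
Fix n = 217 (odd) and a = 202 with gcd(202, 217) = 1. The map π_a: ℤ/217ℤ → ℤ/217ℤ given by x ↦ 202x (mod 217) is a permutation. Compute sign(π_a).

Trace 97: π^k(97) = [97, 64, 125, 78, 132, 190, 188] for k=0..6.
Cycle type of π: 10×18 + 5×6 + 2×3 + 1; total 28 cycles.
With 28 cycles on 217 points, sign = (−1)^{217−28} = -1.

-1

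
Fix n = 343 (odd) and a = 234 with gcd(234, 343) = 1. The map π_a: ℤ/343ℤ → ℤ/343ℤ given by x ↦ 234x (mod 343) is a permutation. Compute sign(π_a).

-1

Start at x=156: 156 → 146 → 207 → 75 → 57 → 304 → 135 → … (one orbit).
Cycle lengths of π_234 on ℤ/343ℤ: [294, 42, 6, 1]; 4 cycles in total.
Σ(ℓ_i−1) = 343−4 = 339; sign = (−1)^339 = -1.
(234|343)_J = -1 (Zolotarev's lemma cross-check).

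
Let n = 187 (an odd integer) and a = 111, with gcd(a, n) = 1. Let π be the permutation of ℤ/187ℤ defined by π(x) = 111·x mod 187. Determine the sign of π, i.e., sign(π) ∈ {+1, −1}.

Trace 155: π^k(155) = [155, 1, 111, 166, 100, 67, 144] for k=0..6.
Cycle lengths of π_111 on ℤ/187ℤ: [8, 8, 8, 8, 8, 8, 8, 8, 8, 8, 8, 8, 8, 8, 8, 8, 8, 8, 8, 8, 8, 8, 1, 1, 1, 1, 1, 1, 1, 1, 1, 1, 1]; 33 cycles in total.
187 − 33 = 154 transpositions; sign(π) = (−1)^154 = +1.
(111|187)_J = +1 (Zolotarev's lemma cross-check).

+1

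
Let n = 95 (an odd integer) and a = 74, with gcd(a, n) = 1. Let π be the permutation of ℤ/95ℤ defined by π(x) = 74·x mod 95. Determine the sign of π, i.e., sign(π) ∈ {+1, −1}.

Start at x=16: 16 → 44 → 26 → 24 → 66 → 39 → 36 → … (one orbit).
π_74 has 9 disjoint cycles with lengths [18, 18, 18, 18, 9, 9, 2, 2, 1] on {0,…,94}.
sign(π) = (−1)^{n − #cycles} = (−1)^{95−9} = (−1)^86 = +1.

+1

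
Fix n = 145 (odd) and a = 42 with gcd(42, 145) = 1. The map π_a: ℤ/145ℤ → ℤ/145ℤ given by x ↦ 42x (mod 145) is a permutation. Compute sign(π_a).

-1

Trace 111: π^k(111) = [111, 22, 54, 93, 136, 57, 74] for k=0..6.
Decompose π into cycles: lengths [28, 28, 28, 28, 14, 14, 4, 1] (8 cycles, including the fixed point 0).
8 cycles on 145: each ℓ→(−1)^(ℓ−1), product (−1)^137 = -1.
Check: (42/145) = -1 by Zolotarev.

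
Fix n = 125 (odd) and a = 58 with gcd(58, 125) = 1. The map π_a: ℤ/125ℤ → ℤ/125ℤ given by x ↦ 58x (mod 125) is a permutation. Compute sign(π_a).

-1

Start at x=59: 59 → 47 → 101 → 108 → 14 → 62 → 96 → … (one orbit).
Cycle lengths of π_58 on ℤ/125ℤ: [100, 20, 4, 1]; 4 cycles in total.
125 − 4 = 121 transpositions; sign(π) = (−1)^121 = -1.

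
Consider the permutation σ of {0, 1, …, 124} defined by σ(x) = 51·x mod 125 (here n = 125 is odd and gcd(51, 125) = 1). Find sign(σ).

+1

Start at x=26: 26 → 76 → 1 → 51 → 101 → 26 (one orbit).
45 cycles of lengths [5, 5, 5, 5, 5, 5, 5, 5, 5, 5, 5, 5, 5, 5, 5, 5, 5, 5, 5, 5, 1, 1, 1, 1, 1, 1, 1, 1, 1, 1, 1, 1, 1, 1, 1, 1, 1, 1, 1, 1, 1, 1, 1, 1, 1].
n − c = 125 − 45 = 80; sign = (−1)^80 = +1.
Zolotarev: (51|125) = +1, matching the cycle-count sign.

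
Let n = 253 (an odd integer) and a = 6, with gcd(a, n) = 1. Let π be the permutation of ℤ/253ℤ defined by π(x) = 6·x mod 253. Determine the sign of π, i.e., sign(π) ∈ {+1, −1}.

-1

Orbit of 208 under x↦6x: [208, 236, 151, 147, 123, 232, 127]… (length divides ord_253(6)).
Cycle lengths of π_6 on ℤ/253ℤ: [110, 110, 11, 11, 10, 1]; 6 cycles in total.
n − c = 253 − 6 = 247; sign = (−1)^247 = -1.
The Jacobi symbol (6|253) = -1 (Zolotarev) agrees.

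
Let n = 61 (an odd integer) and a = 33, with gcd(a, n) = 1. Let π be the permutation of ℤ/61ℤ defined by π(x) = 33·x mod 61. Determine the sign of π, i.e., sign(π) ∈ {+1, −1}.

Trace 50: π^k(50) = [50, 3, 38, 34, 24, 60, 28] for k=0..6.
Cycle type of π: 20×3 + 1; total 4 cycles.
sign(π) = (−1)^{n − #cycles} = (−1)^{61−4} = (−1)^57 = -1.
Via Zolotarev, sign(π_{33}) = (33|61) = -1.

-1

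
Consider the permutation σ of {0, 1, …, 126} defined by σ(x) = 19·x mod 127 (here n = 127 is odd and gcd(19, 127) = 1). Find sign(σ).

Start at x=107: 107 → 1 → 19 → 107 (one orbit).
Decompose π into cycles: lengths [3, 3, 3, 3, 3, 3, 3, 3, 3, 3, 3, 3, 3, 3, 3, 3, 3, 3, 3, 3, 3, 3, 3, 3, 3, 3, 3, 3, 3, 3, 3, 3, 3, 3, 3, 3, 3, 3, 3, 3, 3, 3, 1] (43 cycles, including the fixed point 0).
Σ(ℓ_i−1) = 127−43 = 84; sign = (−1)^84 = +1.

+1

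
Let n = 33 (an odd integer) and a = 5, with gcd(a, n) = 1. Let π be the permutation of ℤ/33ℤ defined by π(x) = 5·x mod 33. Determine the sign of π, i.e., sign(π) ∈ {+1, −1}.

-1

Start at x=14: 14 → 4 → 20 → 1 → 5 → 25 → 26 → … (one orbit).
Decompose π into cycles: lengths [10, 10, 5, 5, 2, 1] (6 cycles, including the fixed point 0).
n − c = 33 − 6 = 27; sign = (−1)^27 = -1.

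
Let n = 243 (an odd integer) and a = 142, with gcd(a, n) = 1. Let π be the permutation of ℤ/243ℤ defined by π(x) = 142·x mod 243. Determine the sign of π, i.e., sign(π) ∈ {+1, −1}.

Orbit of 199 under x↦142x: [199, 70, 220, 136, 115, 49, 154]… (length divides ord_243(142)).
11 cycles of lengths [81, 81, 27, 27, 9, 9, 3, 3, 1, 1, 1].
n − c = 243 − 11 = 232; sign = (−1)^232 = +1.
Via Zolotarev, sign(π_{142}) = (142|243) = +1.

+1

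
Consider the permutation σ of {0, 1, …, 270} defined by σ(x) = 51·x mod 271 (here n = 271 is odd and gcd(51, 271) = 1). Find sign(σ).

-1

Trace 37: π^k(37) = [37, 261, 32, 6, 35, 159, 250] for k=0..6.
π_51 has 2 disjoint cycles with lengths [270, 1] on {0,…,270}.
sign(π) = (−1)^{n − #cycles} = (−1)^{271−2} = (−1)^269 = -1.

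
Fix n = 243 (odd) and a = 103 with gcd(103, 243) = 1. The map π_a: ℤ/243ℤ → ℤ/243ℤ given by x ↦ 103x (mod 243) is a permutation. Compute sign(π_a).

+1

Start at x=1: 1 → 103 → 160 → 199 → 85 → 7 → 235 → … (one orbit).
π_103 has 11 disjoint cycles with lengths [81, 81, 27, 27, 9, 9, 3, 3, 1, 1, 1] on {0,…,242}.
sign(π) = (−1)^{n − #cycles} = (−1)^{243−11} = (−1)^232 = +1.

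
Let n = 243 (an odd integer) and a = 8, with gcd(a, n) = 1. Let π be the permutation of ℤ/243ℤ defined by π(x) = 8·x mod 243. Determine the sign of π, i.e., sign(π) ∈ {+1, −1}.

Orbit of 206 under x↦8x: [206, 190, 62, 10, 80, 154, 17]… (length divides ord_243(8)).
Cycle lengths of π_8 on ℤ/243ℤ: [54, 54, 54, 18, 18, 18, 6, 6, 6, 2, 2, 2, 2, 1]; 14 cycles in total.
14 cycles on 243: each ℓ→(−1)^(ℓ−1), product (−1)^229 = -1.
Check: (8/243) = -1 by Zolotarev.

-1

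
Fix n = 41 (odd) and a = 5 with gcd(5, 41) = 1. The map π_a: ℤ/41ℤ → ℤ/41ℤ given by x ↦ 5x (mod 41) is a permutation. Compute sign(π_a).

+1

Orbit of 9 under x↦5x: [9, 4, 20, 18, 8, 40, 36]… (length divides ord_41(5)).
π_5 has 3 disjoint cycles with lengths [20, 20, 1] on {0,…,40}.
Σ(ℓ_i−1) = 41−3 = 38; sign = (−1)^38 = +1.
Zolotarev: (5|41) = +1, matching the cycle-count sign.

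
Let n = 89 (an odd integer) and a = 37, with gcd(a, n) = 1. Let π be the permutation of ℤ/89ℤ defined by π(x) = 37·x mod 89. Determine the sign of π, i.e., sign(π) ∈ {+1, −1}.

-1

Start at x=77: 77 → 1 → 37 → 34 → 12 → 88 → 52 → … (one orbit).
The orbit structure of x ↦ 37x mod 89: 12 orbits of sizes [8, 8, 8, 8, 8, 8, 8, 8, 8, 8, 8, 1].
sign(π) = (−1)^{n − #cycles} = (−1)^{89−12} = (−1)^77 = -1.
(37|89)_J = -1 (Zolotarev's lemma cross-check).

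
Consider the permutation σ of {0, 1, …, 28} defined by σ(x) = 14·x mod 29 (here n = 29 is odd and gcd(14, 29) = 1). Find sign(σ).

Start at x=27: 27 → 1 → 14 → 22 → 18 → 20 → 19 → … (one orbit).
2 cycles of lengths [28, 1].
Σ(ℓ_i−1) = 29−2 = 27; sign = (−1)^27 = -1.

-1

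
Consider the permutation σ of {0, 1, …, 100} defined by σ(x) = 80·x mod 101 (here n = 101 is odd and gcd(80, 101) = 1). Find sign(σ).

+1

Start at x=5: 5 → 97 → 84 → 54 → 78 → 79 → 58 → … (one orbit).
Decompose π into cycles: lengths [25, 25, 25, 25, 1] (5 cycles, including the fixed point 0).
n − c = 101 − 5 = 96; sign = (−1)^96 = +1.
Check: (80/101) = +1 by Zolotarev.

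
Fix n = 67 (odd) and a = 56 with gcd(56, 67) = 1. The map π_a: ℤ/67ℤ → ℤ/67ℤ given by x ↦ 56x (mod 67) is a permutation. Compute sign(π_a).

+1

Start at x=65: 65 → 22 → 26 → 49 → 64 → 33 → 39 → … (one orbit).
Decompose π into cycles: lengths [33, 33, 1] (3 cycles, including the fixed point 0).
67 − 3 = 64 transpositions; sign(π) = (−1)^64 = +1.
Zolotarev: (56|67) = +1, matching the cycle-count sign.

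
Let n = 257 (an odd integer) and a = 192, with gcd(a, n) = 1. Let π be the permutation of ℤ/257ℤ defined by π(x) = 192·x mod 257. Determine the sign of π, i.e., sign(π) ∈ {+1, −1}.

-1

Start at x=193: 193 → 48 → 221 → 27 → 44 → 224 → 89 → … (one orbit).
π_192 has 2 disjoint cycles with lengths [256, 1] on {0,…,256}.
257 − 2 = 255 transpositions; sign(π) = (−1)^255 = -1.
Check: (192/257) = -1 by Zolotarev.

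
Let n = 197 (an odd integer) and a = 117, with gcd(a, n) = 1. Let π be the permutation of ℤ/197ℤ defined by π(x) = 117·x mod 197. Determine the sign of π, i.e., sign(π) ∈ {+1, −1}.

-1

Start at x=20: 20 → 173 → 147 → 60 → 125 → 47 → 180 → … (one orbit).
The orbit structure of x ↦ 117x mod 197: 2 orbits of sizes [196, 1].
With 2 cycles on 197 points, sign = (−1)^{197−2} = -1.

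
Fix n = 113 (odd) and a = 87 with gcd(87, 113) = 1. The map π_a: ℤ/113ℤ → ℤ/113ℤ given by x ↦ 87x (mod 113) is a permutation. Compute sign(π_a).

+1

Orbit of 49 under x↦87x: [49, 82, 15, 62, 83, 102, 60]… (length divides ord_113(87)).
The orbit structure of x ↦ 87x mod 113: 3 orbits of sizes [56, 56, 1].
Σ(ℓ_i−1) = 113−3 = 110; sign = (−1)^110 = +1.
Check: (87/113) = +1 by Zolotarev.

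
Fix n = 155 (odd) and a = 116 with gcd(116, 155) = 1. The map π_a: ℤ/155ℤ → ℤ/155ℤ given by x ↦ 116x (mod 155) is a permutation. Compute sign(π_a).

-1

Trace 16: π^k(16) = [16, 151, 1, 116, 126, 46, 66] for k=0..6.
Cycle type of π: 10×15 + 1×5; total 20 cycles.
155 − 20 = 135 transpositions; sign(π) = (−1)^135 = -1.
(116|155)_J = -1 (Zolotarev's lemma cross-check).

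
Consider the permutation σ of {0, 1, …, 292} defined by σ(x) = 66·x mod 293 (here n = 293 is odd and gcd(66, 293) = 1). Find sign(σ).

-1

Trace 183: π^k(183) = [183, 65, 188, 102, 286, 124, 273] for k=0..6.
Cycle lengths of π_66 on ℤ/293ℤ: [292, 1]; 2 cycles in total.
With 2 cycles on 293 points, sign = (−1)^{293−2} = -1.
Check: (66/293) = -1 by Zolotarev.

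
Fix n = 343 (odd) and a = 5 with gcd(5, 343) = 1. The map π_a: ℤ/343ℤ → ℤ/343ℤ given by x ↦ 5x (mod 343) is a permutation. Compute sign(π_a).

Orbit of 89 under x↦5x: [89, 102, 167, 149, 59, 295, 103]… (length divides ord_343(5)).
The orbit structure of x ↦ 5x mod 343: 4 orbits of sizes [294, 42, 6, 1].
343 − 4 = 339 transpositions; sign(π) = (−1)^339 = -1.

-1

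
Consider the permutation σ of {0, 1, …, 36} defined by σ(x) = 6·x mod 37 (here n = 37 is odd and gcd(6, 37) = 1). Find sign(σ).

Orbit of 6 under x↦6x: [6, 36, 31, 1]… (length divides ord_37(6)).
The orbit structure of x ↦ 6x mod 37: 10 orbits of sizes [4, 4, 4, 4, 4, 4, 4, 4, 4, 1].
n − c = 37 − 10 = 27; sign = (−1)^27 = -1.
(6|37)_J = -1 (Zolotarev's lemma cross-check).

-1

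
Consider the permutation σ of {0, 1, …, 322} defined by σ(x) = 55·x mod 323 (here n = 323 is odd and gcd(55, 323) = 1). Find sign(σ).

Trace 35: π^k(35) = [35, 310, 254, 81, 256, 191, 169] for k=0..6.
15 cycles of lengths [36, 36, 36, 36, 36, 36, 36, 36, 9, 9, 4, 4, 4, 4, 1].
Σ(ℓ_i−1) = 323−15 = 308; sign = (−1)^308 = +1.
(55|323)_J = +1 (Zolotarev's lemma cross-check).

+1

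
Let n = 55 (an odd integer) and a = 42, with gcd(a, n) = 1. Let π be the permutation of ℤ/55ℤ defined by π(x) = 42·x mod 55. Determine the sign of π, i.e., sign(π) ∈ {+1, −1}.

-1

Start at x=34: 34 → 53 → 26 → 47 → 49 → 23 → 31 → … (one orbit).
Cycle lengths of π_42 on ℤ/55ℤ: [20, 20, 5, 5, 4, 1]; 6 cycles in total.
6 cycles on 55: each ℓ→(−1)^(ℓ−1), product (−1)^49 = -1.
Zolotarev: (42|55) = -1, matching the cycle-count sign.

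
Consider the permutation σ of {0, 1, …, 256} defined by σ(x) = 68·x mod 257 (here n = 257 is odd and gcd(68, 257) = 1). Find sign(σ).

Orbit of 197 under x↦68x: [197, 32, 120, 193, 17, 128, 223]… (length divides ord_257(68)).
Cycle type of π: 32×8 + 1; total 9 cycles.
sign(π) = (−1)^{n − #cycles} = (−1)^{257−9} = (−1)^248 = +1.

+1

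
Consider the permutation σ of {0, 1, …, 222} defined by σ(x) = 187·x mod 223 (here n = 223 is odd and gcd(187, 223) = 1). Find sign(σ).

Orbit of 61 under x↦187x: [61, 34, 114, 133, 118, 212, 173]… (length divides ord_223(187)).
Cycle lengths of π_187 on ℤ/223ℤ: [222, 1]; 2 cycles in total.
2 cycles on 223: each ℓ→(−1)^(ℓ−1), product (−1)^221 = -1.
Via Zolotarev, sign(π_{187}) = (187|223) = -1.

-1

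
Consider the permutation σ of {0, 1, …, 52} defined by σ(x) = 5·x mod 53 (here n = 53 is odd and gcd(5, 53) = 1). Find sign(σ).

-1

Trace 40: π^k(40) = [40, 41, 46, 18, 37, 26, 24] for k=0..6.
π_5 has 2 disjoint cycles with lengths [52, 1] on {0,…,52}.
Σ(ℓ_i−1) = 53−2 = 51; sign = (−1)^51 = -1.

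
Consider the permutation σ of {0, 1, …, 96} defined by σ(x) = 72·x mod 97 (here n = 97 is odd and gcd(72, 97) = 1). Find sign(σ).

+1

Trace 62: π^k(62) = [62, 2, 47, 86, 81, 12, 88] for k=0..6.
The orbit structure of x ↦ 72x mod 97: 3 orbits of sizes [48, 48, 1].
Σ(ℓ_i−1) = 97−3 = 94; sign = (−1)^94 = +1.
(72|97)_J = +1 (Zolotarev's lemma cross-check).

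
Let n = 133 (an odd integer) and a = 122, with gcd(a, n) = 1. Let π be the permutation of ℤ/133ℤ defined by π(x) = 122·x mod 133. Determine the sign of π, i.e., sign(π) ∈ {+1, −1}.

Start at x=12: 12 → 1 → 122 → 121 → 132 → 11 → 12 (one orbit).
Decompose π into cycles: lengths [6, 6, 6, 6, 6, 6, 6, 6, 6, 6, 6, 6, 6, 6, 6, 6, 6, 6, 6, 6, 6, 6, 1] (23 cycles, including the fixed point 0).
With 23 cycles on 133 points, sign = (−1)^{133−23} = +1.
The Jacobi symbol (122|133) = +1 (Zolotarev) agrees.

+1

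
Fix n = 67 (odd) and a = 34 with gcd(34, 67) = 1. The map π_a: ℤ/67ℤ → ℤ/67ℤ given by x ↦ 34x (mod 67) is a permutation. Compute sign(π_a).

Start at x=32: 32 → 16 → 8 → 4 → 2 → 1 → 34 → … (one orbit).
Cycle lengths of π_34 on ℤ/67ℤ: [66, 1]; 2 cycles in total.
67 − 2 = 65 transpositions; sign(π) = (−1)^65 = -1.
The Jacobi symbol (34|67) = -1 (Zolotarev) agrees.

-1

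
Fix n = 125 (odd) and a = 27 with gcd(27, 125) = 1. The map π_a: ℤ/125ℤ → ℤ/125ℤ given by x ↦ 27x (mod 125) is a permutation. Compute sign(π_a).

-1

Orbit of 82 under x↦27x: [82, 89, 28, 6, 37, 124, 98]… (length divides ord_125(27)).
Cycle type of π: 100 + 20 + 4 + 1; total 4 cycles.
4 cycles on 125: each ℓ→(−1)^(ℓ−1), product (−1)^121 = -1.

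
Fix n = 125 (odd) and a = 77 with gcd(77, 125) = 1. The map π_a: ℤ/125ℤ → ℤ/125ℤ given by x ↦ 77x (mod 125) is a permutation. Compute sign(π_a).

-1

Start at x=63: 63 → 101 → 27 → 79 → 83 → 16 → 107 → … (one orbit).
The orbit structure of x ↦ 77x mod 125: 4 orbits of sizes [100, 20, 4, 1].
With 4 cycles on 125 points, sign = (−1)^{125−4} = -1.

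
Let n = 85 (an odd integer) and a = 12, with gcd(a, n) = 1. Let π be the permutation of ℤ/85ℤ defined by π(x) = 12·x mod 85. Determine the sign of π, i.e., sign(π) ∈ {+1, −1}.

Trace 59: π^k(59) = [59, 28, 81, 37, 19, 58, 16] for k=0..6.
Cycle type of π: 16×5 + 4 + 1; total 7 cycles.
Σ(ℓ_i−1) = 85−7 = 78; sign = (−1)^78 = +1.
(12|85)_J = +1 (Zolotarev's lemma cross-check).

+1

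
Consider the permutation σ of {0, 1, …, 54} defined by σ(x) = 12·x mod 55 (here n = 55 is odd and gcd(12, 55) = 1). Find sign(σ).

-1

Trace 23: π^k(23) = [23, 1, 12, 34] for k=0..3.
Decompose π into cycles: lengths [4, 4, 4, 4, 4, 4, 4, 4, 4, 4, 4, 1, 1, 1, 1, 1, 1, 1, 1, 1, 1, 1] (22 cycles, including the fixed point 0).
Σ(ℓ_i−1) = 55−22 = 33; sign = (−1)^33 = -1.
Zolotarev: (12|55) = -1, matching the cycle-count sign.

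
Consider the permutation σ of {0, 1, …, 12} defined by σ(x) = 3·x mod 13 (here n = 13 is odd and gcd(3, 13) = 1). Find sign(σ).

+1

Orbit of 3 under x↦3x: [3, 9, 1]… (length divides ord_13(3)).
π_3 has 5 disjoint cycles with lengths [3, 3, 3, 3, 1] on {0,…,12}.
13 − 5 = 8 transpositions; sign(π) = (−1)^8 = +1.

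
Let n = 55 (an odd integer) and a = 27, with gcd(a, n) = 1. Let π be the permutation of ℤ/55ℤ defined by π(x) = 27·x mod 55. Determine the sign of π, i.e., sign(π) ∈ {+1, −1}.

Orbit of 49 under x↦27x: [49, 3, 26, 42, 34, 38, 36]… (length divides ord_55(27)).
π_27 has 6 disjoint cycles with lengths [20, 20, 5, 5, 4, 1] on {0,…,54}.
6 cycles on 55: each ℓ→(−1)^(ℓ−1), product (−1)^49 = -1.

-1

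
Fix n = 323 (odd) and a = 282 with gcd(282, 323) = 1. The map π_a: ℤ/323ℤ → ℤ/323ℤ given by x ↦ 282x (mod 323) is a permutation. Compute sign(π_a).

Trace 218: π^k(218) = [218, 106, 176, 213, 311, 169, 177] for k=0..6.
Cycle type of π: 144×2 + 16 + 9×2 + 1; total 6 cycles.
n − c = 323 − 6 = 317; sign = (−1)^317 = -1.
The Jacobi symbol (282|323) = -1 (Zolotarev) agrees.

-1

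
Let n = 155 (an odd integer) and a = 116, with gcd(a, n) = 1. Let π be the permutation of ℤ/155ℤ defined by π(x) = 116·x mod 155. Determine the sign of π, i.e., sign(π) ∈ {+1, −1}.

Start at x=91: 91 → 16 → 151 → 1 → 116 → 126 → 46 → … (one orbit).
π_116 has 20 disjoint cycles with lengths [10, 10, 10, 10, 10, 10, 10, 10, 10, 10, 10, 10, 10, 10, 10, 1, 1, 1, 1, 1] on {0,…,154}.
With 20 cycles on 155 points, sign = (−1)^{155−20} = -1.
Check: (116/155) = -1 by Zolotarev.

-1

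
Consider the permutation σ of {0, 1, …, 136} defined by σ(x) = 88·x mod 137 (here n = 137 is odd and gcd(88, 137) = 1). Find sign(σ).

Start at x=119: 119 → 60 → 74 → 73 → 122 → 50 → 16 → … (one orbit).
9 cycles of lengths [17, 17, 17, 17, 17, 17, 17, 17, 1].
Σ(ℓ_i−1) = 137−9 = 128; sign = (−1)^128 = +1.

+1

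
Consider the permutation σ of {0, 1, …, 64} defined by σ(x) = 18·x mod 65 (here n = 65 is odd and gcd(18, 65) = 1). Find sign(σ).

Start at x=64: 64 → 47 → 1 → 18 → 64 (one orbit).
The orbit structure of x ↦ 18x mod 65: 17 orbits of sizes [4, 4, 4, 4, 4, 4, 4, 4, 4, 4, 4, 4, 4, 4, 4, 4, 1].
Σ(ℓ_i−1) = 65−17 = 48; sign = (−1)^48 = +1.

+1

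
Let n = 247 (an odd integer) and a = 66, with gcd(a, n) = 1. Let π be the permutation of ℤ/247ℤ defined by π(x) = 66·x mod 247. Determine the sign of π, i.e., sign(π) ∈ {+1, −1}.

+1

Orbit of 118 under x↦66x: [118, 131, 1, 66, 157, 235, 196]… (length divides ord_247(66)).
Cycle lengths of π_66 on ℤ/247ℤ: [9, 9, 9, 9, 9, 9, 9, 9, 9, 9, 9, 9, 9, 9, 9, 9, 9, 9, 9, 9, 9, 9, 9, 9, 9, 9, 1, 1, 1, 1, 1, 1, 1, 1, 1, 1, 1, 1, 1]; 39 cycles in total.
39 cycles on 247: each ℓ→(−1)^(ℓ−1), product (−1)^208 = +1.
Check: (66/247) = +1 by Zolotarev.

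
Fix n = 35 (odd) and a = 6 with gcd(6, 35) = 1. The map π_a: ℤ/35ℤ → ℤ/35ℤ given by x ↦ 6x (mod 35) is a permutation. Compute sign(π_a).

Orbit of 6 under x↦6x: [6, 1]… (length divides ord_35(6)).
Cycle lengths of π_6 on ℤ/35ℤ: [2, 2, 2, 2, 2, 2, 2, 2, 2, 2, 2, 2, 2, 2, 2, 1, 1, 1, 1, 1]; 20 cycles in total.
20 cycles on 35: each ℓ→(−1)^(ℓ−1), product (−1)^15 = -1.
Zolotarev: (6|35) = -1, matching the cycle-count sign.

-1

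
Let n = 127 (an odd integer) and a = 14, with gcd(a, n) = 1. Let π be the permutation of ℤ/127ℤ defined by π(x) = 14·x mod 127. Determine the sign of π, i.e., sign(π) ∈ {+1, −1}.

Trace 53: π^k(53) = [53, 107, 101, 17, 111, 30, 39] for k=0..6.
Cycle lengths of π_14 on ℤ/127ℤ: [126, 1]; 2 cycles in total.
Σ(ℓ_i−1) = 127−2 = 125; sign = (−1)^125 = -1.
Zolotarev: (14|127) = -1, matching the cycle-count sign.

-1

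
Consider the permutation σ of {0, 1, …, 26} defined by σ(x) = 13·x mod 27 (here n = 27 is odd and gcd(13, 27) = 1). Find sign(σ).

Start at x=7: 7 → 10 → 22 → 16 → 19 → 4 → 25 → … (one orbit).
Cycle type of π: 9×2 + 3×2 + 1×3; total 7 cycles.
sign(π) = (−1)^{n − #cycles} = (−1)^{27−7} = (−1)^20 = +1.

+1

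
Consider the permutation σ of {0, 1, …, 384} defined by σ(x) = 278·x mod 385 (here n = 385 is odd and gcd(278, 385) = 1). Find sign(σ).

+1

Start at x=313: 313 → 4 → 342 → 366 → 108 → 379 → 257 → … (one orbit).
Cycle type of π: 60×4 + 30×2 + 20×2 + 12×2 + 6 + 5×2 + 4 + 1; total 15 cycles.
n − c = 385 − 15 = 370; sign = (−1)^370 = +1.
Via Zolotarev, sign(π_{278}) = (278|385) = +1.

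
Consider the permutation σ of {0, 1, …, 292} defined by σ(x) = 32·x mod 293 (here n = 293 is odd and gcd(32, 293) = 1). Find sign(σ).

-1

Trace 34: π^k(34) = [34, 209, 242, 126, 223, 104, 105] for k=0..6.
π_32 has 2 disjoint cycles with lengths [292, 1] on {0,…,292}.
2 cycles on 293: each ℓ→(−1)^(ℓ−1), product (−1)^291 = -1.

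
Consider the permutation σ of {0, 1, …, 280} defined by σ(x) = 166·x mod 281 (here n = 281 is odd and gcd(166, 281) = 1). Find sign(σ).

Start at x=84: 84 → 175 → 107 → 59 → 240 → 219 → 105 → … (one orbit).
2 cycles of lengths [280, 1].
281 − 2 = 279 transpositions; sign(π) = (−1)^279 = -1.
Via Zolotarev, sign(π_{166}) = (166|281) = -1.

-1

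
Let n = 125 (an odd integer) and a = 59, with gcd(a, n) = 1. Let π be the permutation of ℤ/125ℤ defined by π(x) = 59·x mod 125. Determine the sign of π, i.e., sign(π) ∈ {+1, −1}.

+1

Orbit of 116 under x↦59x: [116, 94, 46, 89, 1, 59, 106]… (length divides ord_125(59)).
Cycle lengths of π_59 on ℤ/125ℤ: [50, 50, 10, 10, 2, 2, 1]; 7 cycles in total.
n − c = 125 − 7 = 118; sign = (−1)^118 = +1.
Via Zolotarev, sign(π_{59}) = (59|125) = +1.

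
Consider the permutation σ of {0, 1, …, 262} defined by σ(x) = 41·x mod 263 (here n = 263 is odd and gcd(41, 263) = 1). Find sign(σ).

Orbit of 106 under x↦41x: [106, 138, 135, 12, 229, 184, 180]… (length divides ord_263(41)).
Cycle type of π: 262 + 1; total 2 cycles.
With 2 cycles on 263 points, sign = (−1)^{263−2} = -1.
Check: (41/263) = -1 by Zolotarev.

-1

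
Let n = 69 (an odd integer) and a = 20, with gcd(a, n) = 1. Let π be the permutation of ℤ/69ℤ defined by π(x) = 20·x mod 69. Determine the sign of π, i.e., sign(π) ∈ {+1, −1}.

+1

Start at x=65: 65 → 58 → 56 → 16 → 44 → 52 → 5 → … (one orbit).
Decompose π into cycles: lengths [22, 22, 22, 2, 1] (5 cycles, including the fixed point 0).
n − c = 69 − 5 = 64; sign = (−1)^64 = +1.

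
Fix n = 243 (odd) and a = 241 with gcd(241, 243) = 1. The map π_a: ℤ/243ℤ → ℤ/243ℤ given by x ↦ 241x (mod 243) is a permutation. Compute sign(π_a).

+1

Trace 223: π^k(223) = [223, 40, 163, 160, 166, 154, 178] for k=0..6.
Cycle lengths of π_241 on ℤ/243ℤ: [81, 81, 27, 27, 9, 9, 3, 3, 1, 1, 1]; 11 cycles in total.
n − c = 243 − 11 = 232; sign = (−1)^232 = +1.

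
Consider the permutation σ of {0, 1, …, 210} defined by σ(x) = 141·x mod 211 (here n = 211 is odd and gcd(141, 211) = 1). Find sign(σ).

Start at x=92: 92 → 101 → 104 → 105 → 35 → 82 → 168 → … (one orbit).
Cycle type of π: 210 + 1; total 2 cycles.
Σ(ℓ_i−1) = 211−2 = 209; sign = (−1)^209 = -1.
Zolotarev: (141|211) = -1, matching the cycle-count sign.

-1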